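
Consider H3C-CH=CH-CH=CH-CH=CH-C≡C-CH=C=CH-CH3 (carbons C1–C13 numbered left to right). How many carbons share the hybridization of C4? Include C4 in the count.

C4 is sp2 (one π bond).
C1: sp3
C2: sp2 ✓
C3: sp2 ✓
C4: sp2 ✓
C5: sp2 ✓
C6: sp2 ✓
C7: sp2 ✓
C8: sp
C9: sp
C10: sp2 ✓
C11: sp
C12: sp2 ✓
C13: sp3
8 carbons are sp2.

8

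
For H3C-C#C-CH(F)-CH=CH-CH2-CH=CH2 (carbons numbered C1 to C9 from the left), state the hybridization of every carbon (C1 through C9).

C1 sp3, C2 sp, C3 sp, C4 sp3, C5 sp2, C6 sp2, C7 sp3, C8 sp2, C9 sp2

C1 — 4 σ bonds. Steric number 4, so sp3.
C2 is sp: 2 σ bonds, plus two π bonds, 2 electron-density regions.
C3: 2 σ bonds, plus two π bonds; 2 regions of electron density → sp.
C4 has 4 σ bonds: steric number 4 → sp3.
C5 has 3 σ bonds, plus one π bond: steric number 3 → sp2.
C6: 3 σ bonds, plus one π bond — 3 electron domains, sp2.
C7 has 4 σ bonds: steric number 4 → sp3.
C8: 3 σ bonds, plus one π bond — 3 electron domains, sp2.
C9: 3 σ bonds, plus one π bond; 3 regions of electron density → sp2.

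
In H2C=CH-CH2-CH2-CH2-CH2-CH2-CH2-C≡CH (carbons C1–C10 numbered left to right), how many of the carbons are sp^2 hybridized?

C1: sp2 ✓
C2: sp2 ✓
C3: sp3
C4: sp3
C5: sp3
C6: sp3
C7: sp3
C8: sp3
C9: sp
C10: sp
C1, C2 → 2 sp2 carbons.

2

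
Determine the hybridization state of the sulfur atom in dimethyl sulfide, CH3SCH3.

The sulfur atom: 2 σ bonds and 2 lone pairs — 4 electron domains, sp3.

sp^3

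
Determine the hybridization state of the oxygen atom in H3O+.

sp³

Three σ bonds + one lone pair = steric number 4 → sp3.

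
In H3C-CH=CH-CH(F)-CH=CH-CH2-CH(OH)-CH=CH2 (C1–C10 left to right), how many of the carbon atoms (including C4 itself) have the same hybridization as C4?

4

C4 is sp3 (only σ bonds).
C1: sp3 ✓
C2: sp2
C3: sp2
C4: sp3 ✓
C5: sp2
C6: sp2
C7: sp3 ✓
C8: sp3 ✓
C9: sp2
C10: sp2
4 carbons are sp3.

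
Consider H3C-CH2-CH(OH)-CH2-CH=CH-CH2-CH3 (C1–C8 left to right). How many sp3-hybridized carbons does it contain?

C1: sp3 ✓
C2: sp3 ✓
C3: sp3 ✓
C4: sp3 ✓
C5: sp2
C6: sp2
C7: sp3 ✓
C8: sp3 ✓
C1, C2, C3, C4, C7, C8 → 6 sp3 carbons.

6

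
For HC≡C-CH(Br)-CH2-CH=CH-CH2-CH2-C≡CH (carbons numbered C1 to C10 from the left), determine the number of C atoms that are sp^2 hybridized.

C1: sp
C2: sp
C3: sp3
C4: sp3
C5: sp2 ✓
C6: sp2 ✓
C7: sp3
C8: sp3
C9: sp
C10: sp
C5, C6 → 2 sp2 carbons.

2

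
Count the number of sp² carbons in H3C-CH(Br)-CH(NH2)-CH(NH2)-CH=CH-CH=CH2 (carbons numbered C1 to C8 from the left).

4

C1: sp3
C2: sp3
C3: sp3
C4: sp3
C5: sp2 ✓
C6: sp2 ✓
C7: sp2 ✓
C8: sp2 ✓
C5, C6, C7, C8 → 4 sp2 carbons.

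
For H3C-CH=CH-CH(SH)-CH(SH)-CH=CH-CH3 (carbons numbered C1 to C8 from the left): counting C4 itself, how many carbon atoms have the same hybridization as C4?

4

C4 is sp3 (only σ bonds).
C1: sp3 ✓
C2: sp2
C3: sp2
C4: sp3 ✓
C5: sp3 ✓
C6: sp2
C7: sp2
C8: sp3 ✓
4 carbons are sp3.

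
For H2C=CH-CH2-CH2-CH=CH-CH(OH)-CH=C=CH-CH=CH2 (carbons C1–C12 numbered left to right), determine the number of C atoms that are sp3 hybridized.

C1: sp2
C2: sp2
C3: sp3 ✓
C4: sp3 ✓
C5: sp2
C6: sp2
C7: sp3 ✓
C8: sp2
C9: sp
C10: sp2
C11: sp2
C12: sp2
C3, C4, C7 → 3 sp3 carbons.

3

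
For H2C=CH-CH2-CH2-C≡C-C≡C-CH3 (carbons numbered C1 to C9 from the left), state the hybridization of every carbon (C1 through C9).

C1 sp2, C2 sp2, C3 sp3, C4 sp3, C5 sp, C6 sp, C7 sp, C8 sp, C9 sp3

C1 is sp2: 3 σ bonds, plus one π bond, 3 electron-density regions.
C2: 3 σ bonds, plus one π bond — 3 electron domains, sp2.
C3 — 4 σ bonds. Steric number 4, so sp3.
C4 has 4 σ bonds: steric number 4 → sp3.
C5: 2 σ bonds, plus two π bonds; 2 regions of electron density → sp.
C6 is sp: 2 σ bonds, plus two π bonds, 2 electron-density regions.
C7 has 2 σ bonds, plus two π bonds: steric number 2 → sp.
C8: 2 σ bonds, plus two π bonds; 2 regions of electron density → sp.
C9 — 4 σ bonds. Steric number 4, so sp3.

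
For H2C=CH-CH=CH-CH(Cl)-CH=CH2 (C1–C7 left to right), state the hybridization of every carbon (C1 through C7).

C1 has 3 σ bonds, plus one π bond: steric number 3 → sp2.
C2 is sp2: 3 σ bonds, plus one π bond, 3 electron-density regions.
C3 has 3 σ bonds, plus one π bond: steric number 3 → sp2.
C4: 3 σ bonds, plus one π bond; 3 regions of electron density → sp2.
C5 has 4 σ bonds: steric number 4 → sp3.
C6 has 3 σ bonds, plus one π bond: steric number 3 → sp2.
C7 has 3 σ bonds, plus one π bond: steric number 3 → sp2.

C1 sp2, C2 sp2, C3 sp2, C4 sp2, C5 sp3, C6 sp2, C7 sp2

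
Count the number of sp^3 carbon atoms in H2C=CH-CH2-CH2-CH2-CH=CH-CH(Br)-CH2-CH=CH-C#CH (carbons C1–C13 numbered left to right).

5

C1: sp2
C2: sp2
C3: sp3 ✓
C4: sp3 ✓
C5: sp3 ✓
C6: sp2
C7: sp2
C8: sp3 ✓
C9: sp3 ✓
C10: sp2
C11: sp2
C12: sp
C13: sp
C3, C4, C5, C8, C9 → 5 sp3 carbons.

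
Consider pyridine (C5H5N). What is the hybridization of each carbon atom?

Each carbon atom carries 3 σ bonds, plus one π bond, giving a steric number of 3, so it is sp2.

sp²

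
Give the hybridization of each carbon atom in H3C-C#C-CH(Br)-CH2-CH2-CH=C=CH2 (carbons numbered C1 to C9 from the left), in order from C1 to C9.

C1 sp3, C2 sp, C3 sp, C4 sp3, C5 sp3, C6 sp3, C7 sp2, C8 sp, C9 sp2

C1 has 4 σ bonds: steric number 4 → sp3.
C2: 2 σ bonds, plus two π bonds — 2 electron domains, sp.
C3: 2 σ bonds, plus two π bonds — 2 electron domains, sp.
C4 — 4 σ bonds. Steric number 4, so sp3.
C5 has 4 σ bonds: steric number 4 → sp3.
C6: 4 σ bonds — 4 electron domains, sp3.
C7 carries 3 σ bonds, plus one π bond, giving a steric number of 3, so it is sp2.
C8 — 2 σ bonds, plus two π bonds. Steric number 2, so sp.
C9: 3 σ bonds, plus one π bond — 3 electron domains, sp2.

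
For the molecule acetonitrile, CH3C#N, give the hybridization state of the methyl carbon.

The methyl carbon: 4 σ bonds — 4 electron domains, sp3.

sp3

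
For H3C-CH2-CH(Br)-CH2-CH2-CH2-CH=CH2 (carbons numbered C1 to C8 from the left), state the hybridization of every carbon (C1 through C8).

C1 has 4 σ bonds: steric number 4 → sp3.
C2 carries 4 σ bonds, giving a steric number of 4, so it is sp3.
C3 — 4 σ bonds. Steric number 4, so sp3.
C4 — 4 σ bonds. Steric number 4, so sp3.
C5 carries 4 σ bonds, giving a steric number of 4, so it is sp3.
C6: 4 σ bonds; 4 regions of electron density → sp3.
C7 (3 σ bonds, plus one π bond) has steric number 3: sp2.
C8 has 3 σ bonds, plus one π bond: steric number 3 → sp2.

C1 sp3, C2 sp3, C3 sp3, C4 sp3, C5 sp3, C6 sp3, C7 sp2, C8 sp2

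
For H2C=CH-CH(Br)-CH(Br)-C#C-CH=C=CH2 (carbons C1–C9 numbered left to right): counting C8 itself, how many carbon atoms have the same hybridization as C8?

3

C8 is sp (two π bonds).
C1: sp2
C2: sp2
C3: sp3
C4: sp3
C5: sp ✓
C6: sp ✓
C7: sp2
C8: sp ✓
C9: sp2
3 carbons are sp.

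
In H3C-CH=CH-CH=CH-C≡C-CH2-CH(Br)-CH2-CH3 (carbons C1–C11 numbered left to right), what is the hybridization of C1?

C1 (4 σ bonds) has steric number 4: sp3.

sp3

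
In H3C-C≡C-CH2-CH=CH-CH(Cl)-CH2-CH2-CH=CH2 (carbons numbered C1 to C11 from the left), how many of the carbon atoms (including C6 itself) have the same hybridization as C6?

4

C6 is sp2 (one π bond).
C1: sp3
C2: sp
C3: sp
C4: sp3
C5: sp2 ✓
C6: sp2 ✓
C7: sp3
C8: sp3
C9: sp3
C10: sp2 ✓
C11: sp2 ✓
4 carbons are sp2.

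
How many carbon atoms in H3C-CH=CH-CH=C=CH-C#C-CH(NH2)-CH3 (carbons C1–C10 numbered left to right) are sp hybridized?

C1: sp3
C2: sp2
C3: sp2
C4: sp2
C5: sp ✓
C6: sp2
C7: sp ✓
C8: sp ✓
C9: sp3
C10: sp3
C5, C7, C8 → 3 sp carbons.

3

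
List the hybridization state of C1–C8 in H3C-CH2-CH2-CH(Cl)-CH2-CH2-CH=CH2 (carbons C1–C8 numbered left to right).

C1: 4 σ bonds; 4 regions of electron density → sp3.
C2 — 4 σ bonds. Steric number 4, so sp3.
C3 carries 4 σ bonds, giving a steric number of 4, so it is sp3.
C4: 4 σ bonds; 4 regions of electron density → sp3.
C5: 4 σ bonds; 4 regions of electron density → sp3.
C6 carries 4 σ bonds, giving a steric number of 4, so it is sp3.
C7 (3 σ bonds, plus one π bond) has steric number 3: sp2.
C8: 3 σ bonds, plus one π bond — 3 electron domains, sp2.

C1 sp3, C2 sp3, C3 sp3, C4 sp3, C5 sp3, C6 sp3, C7 sp2, C8 sp2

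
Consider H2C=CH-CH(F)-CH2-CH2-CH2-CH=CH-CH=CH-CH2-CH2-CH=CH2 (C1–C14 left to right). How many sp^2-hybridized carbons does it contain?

8

C1: sp2 ✓
C2: sp2 ✓
C3: sp3
C4: sp3
C5: sp3
C6: sp3
C7: sp2 ✓
C8: sp2 ✓
C9: sp2 ✓
C10: sp2 ✓
C11: sp3
C12: sp3
C13: sp2 ✓
C14: sp2 ✓
C1, C2, C7, C8, C9, C10, C13, C14 → 8 sp2 carbons.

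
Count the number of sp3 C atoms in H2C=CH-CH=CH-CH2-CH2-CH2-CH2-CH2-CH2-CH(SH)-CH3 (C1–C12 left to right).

8

C1: sp2
C2: sp2
C3: sp2
C4: sp2
C5: sp3 ✓
C6: sp3 ✓
C7: sp3 ✓
C8: sp3 ✓
C9: sp3 ✓
C10: sp3 ✓
C11: sp3 ✓
C12: sp3 ✓
C5, C6, C7, C8, C9, C10, C11, C12 → 8 sp3 carbons.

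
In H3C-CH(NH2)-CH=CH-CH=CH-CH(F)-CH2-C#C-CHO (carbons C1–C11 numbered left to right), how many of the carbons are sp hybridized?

2

C1: sp3
C2: sp3
C3: sp2
C4: sp2
C5: sp2
C6: sp2
C7: sp3
C8: sp3
C9: sp ✓
C10: sp ✓
C11: sp2
C9, C10 → 2 sp carbons.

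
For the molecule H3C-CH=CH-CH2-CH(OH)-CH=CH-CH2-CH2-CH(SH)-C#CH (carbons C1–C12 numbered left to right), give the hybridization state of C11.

C11 has 2 σ bonds, plus two π bonds: steric number 2 → sp.

sp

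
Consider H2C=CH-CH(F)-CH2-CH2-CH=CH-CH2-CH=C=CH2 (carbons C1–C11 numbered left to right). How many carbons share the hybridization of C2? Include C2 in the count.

6

C2 is sp2 (one π bond).
C1: sp2 ✓
C2: sp2 ✓
C3: sp3
C4: sp3
C5: sp3
C6: sp2 ✓
C7: sp2 ✓
C8: sp3
C9: sp2 ✓
C10: sp
C11: sp2 ✓
6 carbons are sp2.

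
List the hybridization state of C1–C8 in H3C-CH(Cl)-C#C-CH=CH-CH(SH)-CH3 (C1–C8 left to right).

C1 sp3, C2 sp3, C3 sp, C4 sp, C5 sp2, C6 sp2, C7 sp3, C8 sp3

C1: 4 σ bonds — 4 electron domains, sp3.
C2 is sp3: 4 σ bonds, 4 electron-density regions.
C3 has 2 σ bonds, plus two π bonds: steric number 2 → sp.
C4 (2 σ bonds, plus two π bonds) has steric number 2: sp.
C5 (3 σ bonds, plus one π bond) has steric number 3: sp2.
C6 has 3 σ bonds, plus one π bond: steric number 3 → sp2.
C7 is sp3: 4 σ bonds, 4 electron-density regions.
C8 — 4 σ bonds. Steric number 4, so sp3.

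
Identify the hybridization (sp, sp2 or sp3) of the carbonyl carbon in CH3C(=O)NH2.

The carbonyl carbon (3 σ bonds, plus one π bond) has steric number 3: sp2.

sp²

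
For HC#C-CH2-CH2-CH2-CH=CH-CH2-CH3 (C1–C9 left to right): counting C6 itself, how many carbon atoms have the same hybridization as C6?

C6 is sp2 (one π bond).
C1: sp
C2: sp
C3: sp3
C4: sp3
C5: sp3
C6: sp2 ✓
C7: sp2 ✓
C8: sp3
C9: sp3
2 carbons are sp2.

2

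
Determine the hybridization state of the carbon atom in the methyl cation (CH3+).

Three σ bonds to H, empty p orbital → sp2, trigonal planar.

sp2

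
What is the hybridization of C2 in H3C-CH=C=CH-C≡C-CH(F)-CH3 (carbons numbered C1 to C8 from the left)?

sp2

C2: 3 σ bonds, plus one π bond; 3 regions of electron density → sp2.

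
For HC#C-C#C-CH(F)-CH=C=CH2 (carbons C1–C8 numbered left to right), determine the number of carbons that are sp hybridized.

C1: sp ✓
C2: sp ✓
C3: sp ✓
C4: sp ✓
C5: sp3
C6: sp2
C7: sp ✓
C8: sp2
C1, C2, C3, C4, C7 → 5 sp carbons.

5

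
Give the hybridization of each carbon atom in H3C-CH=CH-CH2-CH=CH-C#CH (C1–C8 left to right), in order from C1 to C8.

C1 (4 σ bonds) has steric number 4: sp3.
C2: 3 σ bonds, plus one π bond; 3 regions of electron density → sp2.
C3: 3 σ bonds, plus one π bond — 3 electron domains, sp2.
C4 has 4 σ bonds: steric number 4 → sp3.
C5 is sp2: 3 σ bonds, plus one π bond, 3 electron-density regions.
C6 is sp2: 3 σ bonds, plus one π bond, 3 electron-density regions.
C7: 2 σ bonds, plus two π bonds — 2 electron domains, sp.
C8: 2 σ bonds, plus two π bonds — 2 electron domains, sp.

C1 sp3, C2 sp2, C3 sp2, C4 sp3, C5 sp2, C6 sp2, C7 sp, C8 sp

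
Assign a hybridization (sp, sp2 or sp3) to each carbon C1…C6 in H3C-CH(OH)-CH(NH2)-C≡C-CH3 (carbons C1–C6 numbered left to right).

C1: 4 σ bonds; 4 regions of electron density → sp3.
C2 is sp3: 4 σ bonds, 4 electron-density regions.
C3 (4 σ bonds) has steric number 4: sp3.
C4 has 2 σ bonds, plus two π bonds: steric number 2 → sp.
C5 carries 2 σ bonds, plus two π bonds, giving a steric number of 2, so it is sp.
C6 carries 4 σ bonds, giving a steric number of 4, so it is sp3.

C1 sp3, C2 sp3, C3 sp3, C4 sp, C5 sp, C6 sp3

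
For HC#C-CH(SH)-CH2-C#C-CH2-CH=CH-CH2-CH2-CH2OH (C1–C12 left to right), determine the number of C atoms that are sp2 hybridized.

2

C1: sp
C2: sp
C3: sp3
C4: sp3
C5: sp
C6: sp
C7: sp3
C8: sp2 ✓
C9: sp2 ✓
C10: sp3
C11: sp3
C12: sp3
C8, C9 → 2 sp2 carbons.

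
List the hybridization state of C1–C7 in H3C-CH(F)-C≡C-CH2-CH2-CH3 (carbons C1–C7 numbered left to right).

C1 has 4 σ bonds: steric number 4 → sp3.
C2: 4 σ bonds; 4 regions of electron density → sp3.
C3 is sp: 2 σ bonds, plus two π bonds, 2 electron-density regions.
C4 (2 σ bonds, plus two π bonds) has steric number 2: sp.
C5 (4 σ bonds) has steric number 4: sp3.
C6: 4 σ bonds; 4 regions of electron density → sp3.
C7 has 4 σ bonds: steric number 4 → sp3.

C1 sp3, C2 sp3, C3 sp, C4 sp, C5 sp3, C6 sp3, C7 sp3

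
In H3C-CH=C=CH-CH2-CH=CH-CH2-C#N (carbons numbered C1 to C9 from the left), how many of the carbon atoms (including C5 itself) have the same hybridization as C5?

3

C5 is sp3 (only σ bonds).
C1: sp3 ✓
C2: sp2
C3: sp
C4: sp2
C5: sp3 ✓
C6: sp2
C7: sp2
C8: sp3 ✓
C9: sp
3 carbons are sp3.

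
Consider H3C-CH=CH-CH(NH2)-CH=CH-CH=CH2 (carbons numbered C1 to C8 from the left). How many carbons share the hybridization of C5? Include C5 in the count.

6

C5 is sp2 (one π bond).
C1: sp3
C2: sp2 ✓
C3: sp2 ✓
C4: sp3
C5: sp2 ✓
C6: sp2 ✓
C7: sp2 ✓
C8: sp2 ✓
6 carbons are sp2.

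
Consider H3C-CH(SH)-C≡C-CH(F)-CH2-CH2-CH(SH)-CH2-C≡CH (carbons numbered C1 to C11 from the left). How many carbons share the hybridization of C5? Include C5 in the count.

7

C5 is sp3 (only σ bonds).
C1: sp3 ✓
C2: sp3 ✓
C3: sp
C4: sp
C5: sp3 ✓
C6: sp3 ✓
C7: sp3 ✓
C8: sp3 ✓
C9: sp3 ✓
C10: sp
C11: sp
7 carbons are sp3.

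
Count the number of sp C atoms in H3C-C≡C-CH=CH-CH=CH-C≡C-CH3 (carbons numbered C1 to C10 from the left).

C1: sp3
C2: sp ✓
C3: sp ✓
C4: sp2
C5: sp2
C6: sp2
C7: sp2
C8: sp ✓
C9: sp ✓
C10: sp3
C2, C3, C8, C9 → 4 sp carbons.

4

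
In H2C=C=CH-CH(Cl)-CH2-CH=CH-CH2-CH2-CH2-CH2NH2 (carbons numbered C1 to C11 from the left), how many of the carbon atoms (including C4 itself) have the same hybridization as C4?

C4 is sp3 (only σ bonds).
C1: sp2
C2: sp
C3: sp2
C4: sp3 ✓
C5: sp3 ✓
C6: sp2
C7: sp2
C8: sp3 ✓
C9: sp3 ✓
C10: sp3 ✓
C11: sp3 ✓
6 carbons are sp3.

6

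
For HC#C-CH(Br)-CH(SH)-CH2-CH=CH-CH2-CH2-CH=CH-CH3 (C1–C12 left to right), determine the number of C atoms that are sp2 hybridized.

C1: sp
C2: sp
C3: sp3
C4: sp3
C5: sp3
C6: sp2 ✓
C7: sp2 ✓
C8: sp3
C9: sp3
C10: sp2 ✓
C11: sp2 ✓
C12: sp3
C6, C7, C10, C11 → 4 sp2 carbons.

4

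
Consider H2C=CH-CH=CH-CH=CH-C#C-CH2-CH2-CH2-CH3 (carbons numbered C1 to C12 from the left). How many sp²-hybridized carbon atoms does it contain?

6

C1: sp2 ✓
C2: sp2 ✓
C3: sp2 ✓
C4: sp2 ✓
C5: sp2 ✓
C6: sp2 ✓
C7: sp
C8: sp
C9: sp3
C10: sp3
C11: sp3
C12: sp3
C1, C2, C3, C4, C5, C6 → 6 sp2 carbons.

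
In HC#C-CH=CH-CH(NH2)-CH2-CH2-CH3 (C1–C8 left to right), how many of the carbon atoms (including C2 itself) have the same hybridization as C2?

2

C2 is sp (two π bonds).
C1: sp ✓
C2: sp ✓
C3: sp2
C4: sp2
C5: sp3
C6: sp3
C7: sp3
C8: sp3
2 carbons are sp.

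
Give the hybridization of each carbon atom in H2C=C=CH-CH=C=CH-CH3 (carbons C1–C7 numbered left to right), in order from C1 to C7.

C1 — 3 σ bonds, plus one π bond. Steric number 3, so sp2.
C2 — 2 σ bonds, plus two π bonds. Steric number 2, so sp.
C3 (3 σ bonds, plus one π bond) has steric number 3: sp2.
C4 (3 σ bonds, plus one π bond) has steric number 3: sp2.
C5 — 2 σ bonds, plus two π bonds. Steric number 2, so sp.
C6 has 3 σ bonds, plus one π bond: steric number 3 → sp2.
C7 — 4 σ bonds. Steric number 4, so sp3.

C1 sp2, C2 sp, C3 sp2, C4 sp2, C5 sp, C6 sp2, C7 sp3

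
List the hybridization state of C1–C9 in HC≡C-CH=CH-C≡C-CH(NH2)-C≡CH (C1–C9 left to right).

C1 sp, C2 sp, C3 sp2, C4 sp2, C5 sp, C6 sp, C7 sp3, C8 sp, C9 sp

C1: 2 σ bonds, plus two π bonds; 2 regions of electron density → sp.
C2: 2 σ bonds, plus two π bonds; 2 regions of electron density → sp.
C3 carries 3 σ bonds, plus one π bond, giving a steric number of 3, so it is sp2.
C4 has 3 σ bonds, plus one π bond: steric number 3 → sp2.
C5 (2 σ bonds, plus two π bonds) has steric number 2: sp.
C6: 2 σ bonds, plus two π bonds — 2 electron domains, sp.
C7: 4 σ bonds; 4 regions of electron density → sp3.
C8 — 2 σ bonds, plus two π bonds. Steric number 2, so sp.
C9: 2 σ bonds, plus two π bonds — 2 electron domains, sp.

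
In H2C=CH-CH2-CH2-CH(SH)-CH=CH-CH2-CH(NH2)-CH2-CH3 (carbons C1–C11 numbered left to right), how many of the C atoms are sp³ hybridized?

7

C1: sp2
C2: sp2
C3: sp3 ✓
C4: sp3 ✓
C5: sp3 ✓
C6: sp2
C7: sp2
C8: sp3 ✓
C9: sp3 ✓
C10: sp3 ✓
C11: sp3 ✓
C3, C4, C5, C8, C9, C10, C11 → 7 sp3 carbons.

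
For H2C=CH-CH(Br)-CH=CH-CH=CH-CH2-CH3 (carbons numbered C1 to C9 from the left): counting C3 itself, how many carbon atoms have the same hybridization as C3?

3

C3 is sp3 (only σ bonds).
C1: sp2
C2: sp2
C3: sp3 ✓
C4: sp2
C5: sp2
C6: sp2
C7: sp2
C8: sp3 ✓
C9: sp3 ✓
3 carbons are sp3.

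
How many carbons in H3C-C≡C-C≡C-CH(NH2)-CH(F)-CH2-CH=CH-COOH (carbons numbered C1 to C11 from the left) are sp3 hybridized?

4

C1: sp3 ✓
C2: sp
C3: sp
C4: sp
C5: sp
C6: sp3 ✓
C7: sp3 ✓
C8: sp3 ✓
C9: sp2
C10: sp2
C11: sp2
C1, C6, C7, C8 → 4 sp3 carbons.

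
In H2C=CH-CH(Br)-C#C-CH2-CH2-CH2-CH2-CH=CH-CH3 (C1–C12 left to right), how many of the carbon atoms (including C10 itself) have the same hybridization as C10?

4

C10 is sp2 (one π bond).
C1: sp2 ✓
C2: sp2 ✓
C3: sp3
C4: sp
C5: sp
C6: sp3
C7: sp3
C8: sp3
C9: sp3
C10: sp2 ✓
C11: sp2 ✓
C12: sp3
4 carbons are sp2.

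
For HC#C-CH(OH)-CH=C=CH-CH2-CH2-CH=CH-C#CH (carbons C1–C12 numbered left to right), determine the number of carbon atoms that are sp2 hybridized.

C1: sp
C2: sp
C3: sp3
C4: sp2 ✓
C5: sp
C6: sp2 ✓
C7: sp3
C8: sp3
C9: sp2 ✓
C10: sp2 ✓
C11: sp
C12: sp
C4, C6, C9, C10 → 4 sp2 carbons.

4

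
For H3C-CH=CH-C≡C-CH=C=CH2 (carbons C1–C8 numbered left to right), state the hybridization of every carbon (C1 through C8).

C1 — 4 σ bonds. Steric number 4, so sp3.
C2 is sp2: 3 σ bonds, plus one π bond, 3 electron-density regions.
C3 — 3 σ bonds, plus one π bond. Steric number 3, so sp2.
C4 carries 2 σ bonds, plus two π bonds, giving a steric number of 2, so it is sp.
C5 carries 2 σ bonds, plus two π bonds, giving a steric number of 2, so it is sp.
C6: 3 σ bonds, plus one π bond — 3 electron domains, sp2.
C7 carries 2 σ bonds, plus two π bonds, giving a steric number of 2, so it is sp.
C8 (3 σ bonds, plus one π bond) has steric number 3: sp2.

C1 sp3, C2 sp2, C3 sp2, C4 sp, C5 sp, C6 sp2, C7 sp, C8 sp2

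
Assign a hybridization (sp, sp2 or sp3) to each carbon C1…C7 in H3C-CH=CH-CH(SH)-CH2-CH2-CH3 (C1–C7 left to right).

C1 sp3, C2 sp2, C3 sp2, C4 sp3, C5 sp3, C6 sp3, C7 sp3

C1 (4 σ bonds) has steric number 4: sp3.
C2 has 3 σ bonds, plus one π bond: steric number 3 → sp2.
C3: 3 σ bonds, plus one π bond; 3 regions of electron density → sp2.
C4 — 4 σ bonds. Steric number 4, so sp3.
C5: 4 σ bonds; 4 regions of electron density → sp3.
C6 has 4 σ bonds: steric number 4 → sp3.
C7: 4 σ bonds — 4 electron domains, sp3.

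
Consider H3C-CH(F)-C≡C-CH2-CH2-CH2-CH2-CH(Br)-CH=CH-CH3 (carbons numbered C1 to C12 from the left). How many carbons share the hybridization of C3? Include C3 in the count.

C3 is sp (two π bonds).
C1: sp3
C2: sp3
C3: sp ✓
C4: sp ✓
C5: sp3
C6: sp3
C7: sp3
C8: sp3
C9: sp3
C10: sp2
C11: sp2
C12: sp3
2 carbons are sp.

2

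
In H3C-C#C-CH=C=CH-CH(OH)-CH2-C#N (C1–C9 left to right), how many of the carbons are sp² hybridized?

2

C1: sp3
C2: sp
C3: sp
C4: sp2 ✓
C5: sp
C6: sp2 ✓
C7: sp3
C8: sp3
C9: sp
C4, C6 → 2 sp2 carbons.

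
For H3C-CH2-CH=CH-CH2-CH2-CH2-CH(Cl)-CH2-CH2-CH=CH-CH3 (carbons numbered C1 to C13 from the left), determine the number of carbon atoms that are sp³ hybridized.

C1: sp3 ✓
C2: sp3 ✓
C3: sp2
C4: sp2
C5: sp3 ✓
C6: sp3 ✓
C7: sp3 ✓
C8: sp3 ✓
C9: sp3 ✓
C10: sp3 ✓
C11: sp2
C12: sp2
C13: sp3 ✓
C1, C2, C5, C6, C7, C8, C9, C10, C13 → 9 sp3 carbons.

9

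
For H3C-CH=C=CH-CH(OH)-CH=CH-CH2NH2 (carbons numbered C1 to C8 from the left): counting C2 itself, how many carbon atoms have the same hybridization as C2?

C2 is sp2 (one π bond).
C1: sp3
C2: sp2 ✓
C3: sp
C4: sp2 ✓
C5: sp3
C6: sp2 ✓
C7: sp2 ✓
C8: sp3
4 carbons are sp2.

4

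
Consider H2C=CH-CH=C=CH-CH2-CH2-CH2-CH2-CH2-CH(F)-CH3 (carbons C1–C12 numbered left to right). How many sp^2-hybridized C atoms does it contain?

4

C1: sp2 ✓
C2: sp2 ✓
C3: sp2 ✓
C4: sp
C5: sp2 ✓
C6: sp3
C7: sp3
C8: sp3
C9: sp3
C10: sp3
C11: sp3
C12: sp3
C1, C2, C3, C5 → 4 sp2 carbons.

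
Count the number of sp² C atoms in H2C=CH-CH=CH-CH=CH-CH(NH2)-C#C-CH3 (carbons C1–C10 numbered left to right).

6

C1: sp2 ✓
C2: sp2 ✓
C3: sp2 ✓
C4: sp2 ✓
C5: sp2 ✓
C6: sp2 ✓
C7: sp3
C8: sp
C9: sp
C10: sp3
C1, C2, C3, C4, C5, C6 → 6 sp2 carbons.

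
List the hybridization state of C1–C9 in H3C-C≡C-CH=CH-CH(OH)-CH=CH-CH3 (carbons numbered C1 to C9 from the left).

C1 sp3, C2 sp, C3 sp, C4 sp2, C5 sp2, C6 sp3, C7 sp2, C8 sp2, C9 sp3

C1 — 4 σ bonds. Steric number 4, so sp3.
C2 is sp: 2 σ bonds, plus two π bonds, 2 electron-density regions.
C3: 2 σ bonds, plus two π bonds; 2 regions of electron density → sp.
C4 has 3 σ bonds, plus one π bond: steric number 3 → sp2.
C5: 3 σ bonds, plus one π bond — 3 electron domains, sp2.
C6: 4 σ bonds; 4 regions of electron density → sp3.
C7: 3 σ bonds, plus one π bond — 3 electron domains, sp2.
C8 carries 3 σ bonds, plus one π bond, giving a steric number of 3, so it is sp2.
C9 — 4 σ bonds. Steric number 4, so sp3.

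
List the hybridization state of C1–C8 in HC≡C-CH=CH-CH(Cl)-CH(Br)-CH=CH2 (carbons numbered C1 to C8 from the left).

C1 is sp: 2 σ bonds, plus two π bonds, 2 electron-density regions.
C2: 2 σ bonds, plus two π bonds; 2 regions of electron density → sp.
C3: 3 σ bonds, plus one π bond; 3 regions of electron density → sp2.
C4: 3 σ bonds, plus one π bond — 3 electron domains, sp2.
C5 — 4 σ bonds. Steric number 4, so sp3.
C6 (4 σ bonds) has steric number 4: sp3.
C7 — 3 σ bonds, plus one π bond. Steric number 3, so sp2.
C8 has 3 σ bonds, plus one π bond: steric number 3 → sp2.

C1 sp, C2 sp, C3 sp2, C4 sp2, C5 sp3, C6 sp3, C7 sp2, C8 sp2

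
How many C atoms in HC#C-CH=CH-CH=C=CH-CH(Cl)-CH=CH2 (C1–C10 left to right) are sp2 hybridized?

C1: sp
C2: sp
C3: sp2 ✓
C4: sp2 ✓
C5: sp2 ✓
C6: sp
C7: sp2 ✓
C8: sp3
C9: sp2 ✓
C10: sp2 ✓
C3, C4, C5, C7, C9, C10 → 6 sp2 carbons.

6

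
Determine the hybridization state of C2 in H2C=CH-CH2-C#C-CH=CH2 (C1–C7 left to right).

sp^2

C2: 3 σ bonds, plus one π bond — 3 electron domains, sp2.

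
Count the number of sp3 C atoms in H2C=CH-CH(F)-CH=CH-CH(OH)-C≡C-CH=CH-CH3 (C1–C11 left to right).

C1: sp2
C2: sp2
C3: sp3 ✓
C4: sp2
C5: sp2
C6: sp3 ✓
C7: sp
C8: sp
C9: sp2
C10: sp2
C11: sp3 ✓
C3, C6, C11 → 3 sp3 carbons.

3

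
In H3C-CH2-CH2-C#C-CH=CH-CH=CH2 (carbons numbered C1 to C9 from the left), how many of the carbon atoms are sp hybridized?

C1: sp3
C2: sp3
C3: sp3
C4: sp ✓
C5: sp ✓
C6: sp2
C7: sp2
C8: sp2
C9: sp2
C4, C5 → 2 sp carbons.

2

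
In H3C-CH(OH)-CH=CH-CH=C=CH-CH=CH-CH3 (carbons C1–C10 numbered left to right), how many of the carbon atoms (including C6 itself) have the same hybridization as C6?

1

C6 is sp (two π bonds).
C1: sp3
C2: sp3
C3: sp2
C4: sp2
C5: sp2
C6: sp ✓
C7: sp2
C8: sp2
C9: sp2
C10: sp3
1 carbon is sp.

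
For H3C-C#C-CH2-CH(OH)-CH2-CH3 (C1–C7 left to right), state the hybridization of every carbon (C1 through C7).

C1 sp3, C2 sp, C3 sp, C4 sp3, C5 sp3, C6 sp3, C7 sp3

C1 is sp3: 4 σ bonds, 4 electron-density regions.
C2: 2 σ bonds, plus two π bonds — 2 electron domains, sp.
C3 (2 σ bonds, plus two π bonds) has steric number 2: sp.
C4 (4 σ bonds) has steric number 4: sp3.
C5 is sp3: 4 σ bonds, 4 electron-density regions.
C6 has 4 σ bonds: steric number 4 → sp3.
C7 carries 4 σ bonds, giving a steric number of 4, so it is sp3.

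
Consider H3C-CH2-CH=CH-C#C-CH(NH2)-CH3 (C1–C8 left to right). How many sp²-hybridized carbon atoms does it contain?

C1: sp3
C2: sp3
C3: sp2 ✓
C4: sp2 ✓
C5: sp
C6: sp
C7: sp3
C8: sp3
C3, C4 → 2 sp2 carbons.

2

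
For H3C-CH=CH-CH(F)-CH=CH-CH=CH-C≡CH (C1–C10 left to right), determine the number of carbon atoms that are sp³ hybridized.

2

C1: sp3 ✓
C2: sp2
C3: sp2
C4: sp3 ✓
C5: sp2
C6: sp2
C7: sp2
C8: sp2
C9: sp
C10: sp
C1, C4 → 2 sp3 carbons.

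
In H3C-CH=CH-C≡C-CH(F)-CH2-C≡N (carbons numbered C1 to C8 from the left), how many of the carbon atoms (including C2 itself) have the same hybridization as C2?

C2 is sp2 (one π bond).
C1: sp3
C2: sp2 ✓
C3: sp2 ✓
C4: sp
C5: sp
C6: sp3
C7: sp3
C8: sp
2 carbons are sp2.

2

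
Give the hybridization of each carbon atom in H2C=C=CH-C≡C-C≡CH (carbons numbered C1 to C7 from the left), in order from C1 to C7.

C1 is sp2: 3 σ bonds, plus one π bond, 3 electron-density regions.
C2 has 2 σ bonds, plus two π bonds: steric number 2 → sp.
C3: 3 σ bonds, plus one π bond — 3 electron domains, sp2.
C4: 2 σ bonds, plus two π bonds — 2 electron domains, sp.
C5 — 2 σ bonds, plus two π bonds. Steric number 2, so sp.
C6 — 2 σ bonds, plus two π bonds. Steric number 2, so sp.
C7: 2 σ bonds, plus two π bonds — 2 electron domains, sp.

C1 sp2, C2 sp, C3 sp2, C4 sp, C5 sp, C6 sp, C7 sp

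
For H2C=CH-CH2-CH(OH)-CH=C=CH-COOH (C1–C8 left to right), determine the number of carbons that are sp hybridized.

1

C1: sp2
C2: sp2
C3: sp3
C4: sp3
C5: sp2
C6: sp ✓
C7: sp2
C8: sp2
C6 → 1 sp carbon.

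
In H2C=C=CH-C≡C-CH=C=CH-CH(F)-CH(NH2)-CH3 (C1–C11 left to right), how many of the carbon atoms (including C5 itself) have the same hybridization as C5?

C5 is sp (two π bonds).
C1: sp2
C2: sp ✓
C3: sp2
C4: sp ✓
C5: sp ✓
C6: sp2
C7: sp ✓
C8: sp2
C9: sp3
C10: sp3
C11: sp3
4 carbons are sp.

4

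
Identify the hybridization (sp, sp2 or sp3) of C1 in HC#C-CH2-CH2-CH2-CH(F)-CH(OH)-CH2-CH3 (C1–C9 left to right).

sp

C1 has 2 σ bonds, plus two π bonds: steric number 2 → sp.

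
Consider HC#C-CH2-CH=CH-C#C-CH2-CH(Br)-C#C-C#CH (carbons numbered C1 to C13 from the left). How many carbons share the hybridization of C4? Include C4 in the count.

C4 is sp2 (one π bond).
C1: sp
C2: sp
C3: sp3
C4: sp2 ✓
C5: sp2 ✓
C6: sp
C7: sp
C8: sp3
C9: sp3
C10: sp
C11: sp
C12: sp
C13: sp
2 carbons are sp2.

2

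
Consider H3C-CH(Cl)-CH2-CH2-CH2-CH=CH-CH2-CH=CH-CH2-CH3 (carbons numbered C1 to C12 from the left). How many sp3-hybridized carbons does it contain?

C1: sp3 ✓
C2: sp3 ✓
C3: sp3 ✓
C4: sp3 ✓
C5: sp3 ✓
C6: sp2
C7: sp2
C8: sp3 ✓
C9: sp2
C10: sp2
C11: sp3 ✓
C12: sp3 ✓
C1, C2, C3, C4, C5, C8, C11, C12 → 8 sp3 carbons.

8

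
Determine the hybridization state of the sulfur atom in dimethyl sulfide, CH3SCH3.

The sulfur atom has 2 σ bonds and 2 lone pairs: steric number 4 → sp3.

sp^3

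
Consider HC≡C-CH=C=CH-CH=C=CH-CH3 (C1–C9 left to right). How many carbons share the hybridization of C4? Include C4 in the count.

4

C4 is sp (two π bonds).
C1: sp ✓
C2: sp ✓
C3: sp2
C4: sp ✓
C5: sp2
C6: sp2
C7: sp ✓
C8: sp2
C9: sp3
4 carbons are sp.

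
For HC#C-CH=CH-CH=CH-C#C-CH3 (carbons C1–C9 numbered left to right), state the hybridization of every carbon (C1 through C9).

C1 (2 σ bonds, plus two π bonds) has steric number 2: sp.
C2 is sp: 2 σ bonds, plus two π bonds, 2 electron-density regions.
C3: 3 σ bonds, plus one π bond — 3 electron domains, sp2.
C4 is sp2: 3 σ bonds, plus one π bond, 3 electron-density regions.
C5 is sp2: 3 σ bonds, plus one π bond, 3 electron-density regions.
C6: 3 σ bonds, plus one π bond; 3 regions of electron density → sp2.
C7: 2 σ bonds, plus two π bonds — 2 electron domains, sp.
C8: 2 σ bonds, plus two π bonds; 2 regions of electron density → sp.
C9: 4 σ bonds; 4 regions of electron density → sp3.

C1 sp, C2 sp, C3 sp2, C4 sp2, C5 sp2, C6 sp2, C7 sp, C8 sp, C9 sp3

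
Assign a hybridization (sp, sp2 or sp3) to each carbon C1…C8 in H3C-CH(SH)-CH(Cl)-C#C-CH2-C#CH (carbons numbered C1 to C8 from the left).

C1 is sp3: 4 σ bonds, 4 electron-density regions.
C2: 4 σ bonds — 4 electron domains, sp3.
C3 — 4 σ bonds. Steric number 4, so sp3.
C4 is sp: 2 σ bonds, plus two π bonds, 2 electron-density regions.
C5 has 2 σ bonds, plus two π bonds: steric number 2 → sp.
C6 has 4 σ bonds: steric number 4 → sp3.
C7 carries 2 σ bonds, plus two π bonds, giving a steric number of 2, so it is sp.
C8 (2 σ bonds, plus two π bonds) has steric number 2: sp.

C1 sp3, C2 sp3, C3 sp3, C4 sp, C5 sp, C6 sp3, C7 sp, C8 sp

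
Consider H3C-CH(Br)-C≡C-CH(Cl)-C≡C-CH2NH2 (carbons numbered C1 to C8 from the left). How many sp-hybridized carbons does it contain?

4

C1: sp3
C2: sp3
C3: sp ✓
C4: sp ✓
C5: sp3
C6: sp ✓
C7: sp ✓
C8: sp3
C3, C4, C6, C7 → 4 sp carbons.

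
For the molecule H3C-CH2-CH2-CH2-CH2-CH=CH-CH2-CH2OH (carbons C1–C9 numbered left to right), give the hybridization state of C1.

sp3

C1 (4 σ bonds) has steric number 4: sp3.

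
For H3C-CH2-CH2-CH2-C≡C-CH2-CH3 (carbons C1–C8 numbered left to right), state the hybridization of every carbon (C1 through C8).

C1: 4 σ bonds — 4 electron domains, sp3.
C2: 4 σ bonds; 4 regions of electron density → sp3.
C3 (4 σ bonds) has steric number 4: sp3.
C4 has 4 σ bonds: steric number 4 → sp3.
C5 has 2 σ bonds, plus two π bonds: steric number 2 → sp.
C6 (2 σ bonds, plus two π bonds) has steric number 2: sp.
C7 (4 σ bonds) has steric number 4: sp3.
C8: 4 σ bonds — 4 electron domains, sp3.

C1 sp3, C2 sp3, C3 sp3, C4 sp3, C5 sp, C6 sp, C7 sp3, C8 sp3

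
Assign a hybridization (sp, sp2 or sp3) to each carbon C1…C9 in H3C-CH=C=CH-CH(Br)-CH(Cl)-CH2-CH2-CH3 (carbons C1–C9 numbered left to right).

C1 sp3, C2 sp2, C3 sp, C4 sp2, C5 sp3, C6 sp3, C7 sp3, C8 sp3, C9 sp3

C1 (4 σ bonds) has steric number 4: sp3.
C2 has 3 σ bonds, plus one π bond: steric number 3 → sp2.
C3 carries 2 σ bonds, plus two π bonds, giving a steric number of 2, so it is sp.
C4: 3 σ bonds, plus one π bond — 3 electron domains, sp2.
C5: 4 σ bonds; 4 regions of electron density → sp3.
C6 is sp3: 4 σ bonds, 4 electron-density regions.
C7 is sp3: 4 σ bonds, 4 electron-density regions.
C8 (4 σ bonds) has steric number 4: sp3.
C9: 4 σ bonds; 4 regions of electron density → sp3.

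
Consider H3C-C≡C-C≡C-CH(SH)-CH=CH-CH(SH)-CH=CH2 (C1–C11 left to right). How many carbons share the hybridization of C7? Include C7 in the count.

C7 is sp2 (one π bond).
C1: sp3
C2: sp
C3: sp
C4: sp
C5: sp
C6: sp3
C7: sp2 ✓
C8: sp2 ✓
C9: sp3
C10: sp2 ✓
C11: sp2 ✓
4 carbons are sp2.

4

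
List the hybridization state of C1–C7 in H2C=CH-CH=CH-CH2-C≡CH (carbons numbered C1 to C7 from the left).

C1 sp2, C2 sp2, C3 sp2, C4 sp2, C5 sp3, C6 sp, C7 sp

C1 — 3 σ bonds, plus one π bond. Steric number 3, so sp2.
C2 carries 3 σ bonds, plus one π bond, giving a steric number of 3, so it is sp2.
C3 carries 3 σ bonds, plus one π bond, giving a steric number of 3, so it is sp2.
C4 (3 σ bonds, plus one π bond) has steric number 3: sp2.
C5 carries 4 σ bonds, giving a steric number of 4, so it is sp3.
C6 — 2 σ bonds, plus two π bonds. Steric number 2, so sp.
C7: 2 σ bonds, plus two π bonds — 2 electron domains, sp.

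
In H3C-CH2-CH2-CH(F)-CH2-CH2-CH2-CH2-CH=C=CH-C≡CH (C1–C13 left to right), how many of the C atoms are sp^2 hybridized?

2

C1: sp3
C2: sp3
C3: sp3
C4: sp3
C5: sp3
C6: sp3
C7: sp3
C8: sp3
C9: sp2 ✓
C10: sp
C11: sp2 ✓
C12: sp
C13: sp
C9, C11 → 2 sp2 carbons.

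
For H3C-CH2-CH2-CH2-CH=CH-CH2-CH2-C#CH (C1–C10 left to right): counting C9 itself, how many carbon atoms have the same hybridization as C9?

C9 is sp (two π bonds).
C1: sp3
C2: sp3
C3: sp3
C4: sp3
C5: sp2
C6: sp2
C7: sp3
C8: sp3
C9: sp ✓
C10: sp ✓
2 carbons are sp.

2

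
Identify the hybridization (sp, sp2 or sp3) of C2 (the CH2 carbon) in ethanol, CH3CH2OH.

C2 (the CH2 carbon): 4 σ bonds; 4 regions of electron density → sp3.

sp^3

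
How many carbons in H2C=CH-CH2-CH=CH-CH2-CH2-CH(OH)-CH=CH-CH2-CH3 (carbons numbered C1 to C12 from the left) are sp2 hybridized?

C1: sp2 ✓
C2: sp2 ✓
C3: sp3
C4: sp2 ✓
C5: sp2 ✓
C6: sp3
C7: sp3
C8: sp3
C9: sp2 ✓
C10: sp2 ✓
C11: sp3
C12: sp3
C1, C2, C4, C5, C9, C10 → 6 sp2 carbons.

6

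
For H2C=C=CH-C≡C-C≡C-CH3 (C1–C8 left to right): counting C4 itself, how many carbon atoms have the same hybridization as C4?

5

C4 is sp (two π bonds).
C1: sp2
C2: sp ✓
C3: sp2
C4: sp ✓
C5: sp ✓
C6: sp ✓
C7: sp ✓
C8: sp3
5 carbons are sp.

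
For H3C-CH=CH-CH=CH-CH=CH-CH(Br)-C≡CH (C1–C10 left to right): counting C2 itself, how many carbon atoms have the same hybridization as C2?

6

C2 is sp2 (one π bond).
C1: sp3
C2: sp2 ✓
C3: sp2 ✓
C4: sp2 ✓
C5: sp2 ✓
C6: sp2 ✓
C7: sp2 ✓
C8: sp3
C9: sp
C10: sp
6 carbons are sp2.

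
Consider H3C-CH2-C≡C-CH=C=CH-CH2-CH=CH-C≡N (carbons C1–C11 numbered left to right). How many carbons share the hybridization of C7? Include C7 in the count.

C7 is sp2 (one π bond).
C1: sp3
C2: sp3
C3: sp
C4: sp
C5: sp2 ✓
C6: sp
C7: sp2 ✓
C8: sp3
C9: sp2 ✓
C10: sp2 ✓
C11: sp
4 carbons are sp2.

4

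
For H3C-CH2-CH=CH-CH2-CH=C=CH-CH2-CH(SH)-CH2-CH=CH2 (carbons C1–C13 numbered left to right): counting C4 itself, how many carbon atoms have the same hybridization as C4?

6

C4 is sp2 (one π bond).
C1: sp3
C2: sp3
C3: sp2 ✓
C4: sp2 ✓
C5: sp3
C6: sp2 ✓
C7: sp
C8: sp2 ✓
C9: sp3
C10: sp3
C11: sp3
C12: sp2 ✓
C13: sp2 ✓
6 carbons are sp2.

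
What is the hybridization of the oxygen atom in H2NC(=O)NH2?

The oxygen atom carries 1 σ bond and 2 lone pairs, plus one π bond, giving a steric number of 3, so it is sp2.

sp^2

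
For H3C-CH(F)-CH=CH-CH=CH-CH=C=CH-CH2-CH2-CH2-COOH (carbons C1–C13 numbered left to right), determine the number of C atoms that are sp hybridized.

1

C1: sp3
C2: sp3
C3: sp2
C4: sp2
C5: sp2
C6: sp2
C7: sp2
C8: sp ✓
C9: sp2
C10: sp3
C11: sp3
C12: sp3
C13: sp2
C8 → 1 sp carbon.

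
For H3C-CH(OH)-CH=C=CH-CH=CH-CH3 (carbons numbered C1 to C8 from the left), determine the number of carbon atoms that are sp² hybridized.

C1: sp3
C2: sp3
C3: sp2 ✓
C4: sp
C5: sp2 ✓
C6: sp2 ✓
C7: sp2 ✓
C8: sp3
C3, C5, C6, C7 → 4 sp2 carbons.

4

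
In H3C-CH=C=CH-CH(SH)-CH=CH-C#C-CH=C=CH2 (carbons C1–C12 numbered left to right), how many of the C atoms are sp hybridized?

C1: sp3
C2: sp2
C3: sp ✓
C4: sp2
C5: sp3
C6: sp2
C7: sp2
C8: sp ✓
C9: sp ✓
C10: sp2
C11: sp ✓
C12: sp2
C3, C8, C9, C11 → 4 sp carbons.

4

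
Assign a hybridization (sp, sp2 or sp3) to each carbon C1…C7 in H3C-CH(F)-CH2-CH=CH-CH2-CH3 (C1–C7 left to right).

C1 sp3, C2 sp3, C3 sp3, C4 sp2, C5 sp2, C6 sp3, C7 sp3

C1: 4 σ bonds; 4 regions of electron density → sp3.
C2 has 4 σ bonds: steric number 4 → sp3.
C3: 4 σ bonds — 4 electron domains, sp3.
C4: 3 σ bonds, plus one π bond; 3 regions of electron density → sp2.
C5 (3 σ bonds, plus one π bond) has steric number 3: sp2.
C6 (4 σ bonds) has steric number 4: sp3.
C7: 4 σ bonds — 4 electron domains, sp3.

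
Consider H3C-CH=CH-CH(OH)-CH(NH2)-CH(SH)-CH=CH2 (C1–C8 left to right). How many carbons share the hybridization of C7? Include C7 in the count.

4

C7 is sp2 (one π bond).
C1: sp3
C2: sp2 ✓
C3: sp2 ✓
C4: sp3
C5: sp3
C6: sp3
C7: sp2 ✓
C8: sp2 ✓
4 carbons are sp2.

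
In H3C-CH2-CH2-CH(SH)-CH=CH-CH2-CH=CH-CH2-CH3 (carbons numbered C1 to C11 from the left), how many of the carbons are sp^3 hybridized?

C1: sp3 ✓
C2: sp3 ✓
C3: sp3 ✓
C4: sp3 ✓
C5: sp2
C6: sp2
C7: sp3 ✓
C8: sp2
C9: sp2
C10: sp3 ✓
C11: sp3 ✓
C1, C2, C3, C4, C7, C10, C11 → 7 sp3 carbons.

7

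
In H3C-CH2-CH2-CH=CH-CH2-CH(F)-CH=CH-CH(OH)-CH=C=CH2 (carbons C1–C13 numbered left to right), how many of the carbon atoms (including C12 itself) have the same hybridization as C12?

1

C12 is sp (two π bonds).
C1: sp3
C2: sp3
C3: sp3
C4: sp2
C5: sp2
C6: sp3
C7: sp3
C8: sp2
C9: sp2
C10: sp3
C11: sp2
C12: sp ✓
C13: sp2
1 carbon is sp.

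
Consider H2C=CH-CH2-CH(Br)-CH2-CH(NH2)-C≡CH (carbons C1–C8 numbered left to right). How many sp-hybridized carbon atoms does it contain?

2

C1: sp2
C2: sp2
C3: sp3
C4: sp3
C5: sp3
C6: sp3
C7: sp ✓
C8: sp ✓
C7, C8 → 2 sp carbons.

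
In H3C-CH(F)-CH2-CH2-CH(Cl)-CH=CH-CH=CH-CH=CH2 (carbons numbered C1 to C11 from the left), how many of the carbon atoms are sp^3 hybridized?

5

C1: sp3 ✓
C2: sp3 ✓
C3: sp3 ✓
C4: sp3 ✓
C5: sp3 ✓
C6: sp2
C7: sp2
C8: sp2
C9: sp2
C10: sp2
C11: sp2
C1, C2, C3, C4, C5 → 5 sp3 carbons.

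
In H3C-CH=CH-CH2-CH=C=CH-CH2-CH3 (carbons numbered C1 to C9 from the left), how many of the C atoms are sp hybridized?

C1: sp3
C2: sp2
C3: sp2
C4: sp3
C5: sp2
C6: sp ✓
C7: sp2
C8: sp3
C9: sp3
C6 → 1 sp carbon.

1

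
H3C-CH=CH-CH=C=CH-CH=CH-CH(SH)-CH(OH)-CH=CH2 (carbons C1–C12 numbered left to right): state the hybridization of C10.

C10 (4 σ bonds) has steric number 4: sp3.

sp^3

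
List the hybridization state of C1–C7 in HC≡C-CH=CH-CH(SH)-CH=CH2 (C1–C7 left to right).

C1 sp, C2 sp, C3 sp2, C4 sp2, C5 sp3, C6 sp2, C7 sp2

C1: 2 σ bonds, plus two π bonds — 2 electron domains, sp.
C2 has 2 σ bonds, plus two π bonds: steric number 2 → sp.
C3 is sp2: 3 σ bonds, plus one π bond, 3 electron-density regions.
C4: 3 σ bonds, plus one π bond; 3 regions of electron density → sp2.
C5 — 4 σ bonds. Steric number 4, so sp3.
C6 is sp2: 3 σ bonds, plus one π bond, 3 electron-density regions.
C7: 3 σ bonds, plus one π bond; 3 regions of electron density → sp2.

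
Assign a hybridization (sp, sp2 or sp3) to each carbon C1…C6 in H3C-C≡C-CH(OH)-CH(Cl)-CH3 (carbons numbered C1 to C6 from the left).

C1 has 4 σ bonds: steric number 4 → sp3.
C2 — 2 σ bonds, plus two π bonds. Steric number 2, so sp.
C3 — 2 σ bonds, plus two π bonds. Steric number 2, so sp.
C4 has 4 σ bonds: steric number 4 → sp3.
C5 (4 σ bonds) has steric number 4: sp3.
C6 (4 σ bonds) has steric number 4: sp3.

C1 sp3, C2 sp, C3 sp, C4 sp3, C5 sp3, C6 sp3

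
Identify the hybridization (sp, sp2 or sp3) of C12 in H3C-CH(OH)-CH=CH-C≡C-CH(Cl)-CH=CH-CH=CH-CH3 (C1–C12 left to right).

sp³

C12 is sp3: 4 σ bonds, 4 electron-density regions.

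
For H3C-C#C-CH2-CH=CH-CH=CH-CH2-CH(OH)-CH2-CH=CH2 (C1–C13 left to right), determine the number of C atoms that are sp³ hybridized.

C1: sp3 ✓
C2: sp
C3: sp
C4: sp3 ✓
C5: sp2
C6: sp2
C7: sp2
C8: sp2
C9: sp3 ✓
C10: sp3 ✓
C11: sp3 ✓
C12: sp2
C13: sp2
C1, C4, C9, C10, C11 → 5 sp3 carbons.

5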